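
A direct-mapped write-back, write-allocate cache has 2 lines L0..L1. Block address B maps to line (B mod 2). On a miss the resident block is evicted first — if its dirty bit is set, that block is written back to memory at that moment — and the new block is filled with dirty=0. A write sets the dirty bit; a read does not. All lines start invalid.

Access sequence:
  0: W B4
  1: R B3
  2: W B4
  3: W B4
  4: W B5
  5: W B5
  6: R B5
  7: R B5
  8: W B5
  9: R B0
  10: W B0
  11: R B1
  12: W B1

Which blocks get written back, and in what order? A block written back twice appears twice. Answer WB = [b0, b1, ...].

  0 | W B4 → L0 miss [D]
  1 | R B3 → L1 miss [-]
  2 | W B4 → L0 hit [D]
  3 | W B4 → L0 hit [D]
  4 | W B5 → L1 miss [D]
  5 | W B5 → L1 hit [D]
  6 | R B5 → L1 hit [D]
  7 | R B5 → L1 hit [D]
  8 | W B5 → L1 hit [D]
  9 | R B0 → L0 miss wb→B4 [-]
  10 | W B0 → L0 hit [D]
  11 | R B1 → L1 miss wb→B5 [-]
  12 | W B1 → L1 hit [D]

WB = [4, 5]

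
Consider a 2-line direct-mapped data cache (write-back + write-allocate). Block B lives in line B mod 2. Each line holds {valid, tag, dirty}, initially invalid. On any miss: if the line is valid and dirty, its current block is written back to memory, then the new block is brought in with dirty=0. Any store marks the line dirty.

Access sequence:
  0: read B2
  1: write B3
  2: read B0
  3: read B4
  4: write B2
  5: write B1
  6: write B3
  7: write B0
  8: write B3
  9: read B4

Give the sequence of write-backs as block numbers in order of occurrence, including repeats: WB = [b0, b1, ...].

WB = [3, 1, 2, 0]

  0 | R B2 → L0 miss [-]
  1 | W B3 → L1 miss [D]
  2 | R B0 → L0 miss [-]
  3 | R B4 → L0 miss [-]
  4 | W B2 → L0 miss [D]
  5 | W B1 → L1 miss wb→B3 [D]
  6 | W B3 → L1 miss wb→B1 [D]
  7 | W B0 → L0 miss wb→B2 [D]
  8 | W B3 → L1 hit [D]
  9 | R B4 → L0 miss wb→B0 [-]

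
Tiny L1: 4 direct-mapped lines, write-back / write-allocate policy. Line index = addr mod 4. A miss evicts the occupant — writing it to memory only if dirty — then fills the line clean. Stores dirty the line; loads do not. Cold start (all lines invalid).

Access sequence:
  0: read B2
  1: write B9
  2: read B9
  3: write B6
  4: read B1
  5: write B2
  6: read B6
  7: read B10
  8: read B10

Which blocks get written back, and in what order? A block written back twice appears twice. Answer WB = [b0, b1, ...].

WB = [9, 6, 2]

0: R B2 -> L2 miss  d=-]
1: W B9 -> L1 miss  d=D]
2: R B9 -> L1 hit  d=D]
3: W B6 -> L2 miss  d=D]
4: R B1 -> L1 miss wb->B9  d=-]
5: W B2 -> L2 miss wb->B6  d=D]
6: R B6 -> L2 miss wb->B2  d=-]
7: R B10 -> L2 miss  d=-]
8: R B10 -> L2 hit  d=-]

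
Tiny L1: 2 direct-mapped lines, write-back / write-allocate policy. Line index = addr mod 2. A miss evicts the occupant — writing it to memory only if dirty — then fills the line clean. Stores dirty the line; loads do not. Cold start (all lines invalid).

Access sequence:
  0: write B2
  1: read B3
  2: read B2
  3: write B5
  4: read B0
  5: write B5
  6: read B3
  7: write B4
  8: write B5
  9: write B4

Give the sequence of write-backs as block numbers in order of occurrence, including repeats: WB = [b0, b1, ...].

WB = [2, 5]

0: W B2 -> L0 miss  d=D]
1: R B3 -> L1 miss  d=-]
2: R B2 -> L0 hit  d=D]
3: W B5 -> L1 miss  d=D]
4: R B0 -> L0 miss wb->B2  d=-]
5: W B5 -> L1 hit  d=D]
6: R B3 -> L1 miss wb->B5  d=-]
7: W B4 -> L0 miss  d=D]
8: W B5 -> L1 miss  d=D]
9: W B4 -> L0 hit  d=D]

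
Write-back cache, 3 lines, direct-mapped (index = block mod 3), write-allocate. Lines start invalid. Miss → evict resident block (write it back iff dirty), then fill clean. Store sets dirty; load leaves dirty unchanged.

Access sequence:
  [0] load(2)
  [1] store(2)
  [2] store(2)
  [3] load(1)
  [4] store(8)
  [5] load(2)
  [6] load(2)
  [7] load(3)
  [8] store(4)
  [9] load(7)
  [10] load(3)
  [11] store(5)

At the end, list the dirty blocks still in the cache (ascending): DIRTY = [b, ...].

0: R B2 -> L2 miss  d=-]
1: W B2 -> L2 hit  d=D]
2: W B2 -> L2 hit  d=D]
3: R B1 -> L1 miss  d=-]
4: W B8 -> L2 miss wb->B2  d=D]
5: R B2 -> L2 miss wb->B8  d=-]
6: R B2 -> L2 hit  d=-]
7: R B3 -> L0 miss  d=-]
8: W B4 -> L1 miss  d=D]
9: R B7 -> L1 miss wb->B4  d=-]
10: R B3 -> L0 hit  d=-]
11: W B5 -> L2 miss  d=D]

DIRTY = [5]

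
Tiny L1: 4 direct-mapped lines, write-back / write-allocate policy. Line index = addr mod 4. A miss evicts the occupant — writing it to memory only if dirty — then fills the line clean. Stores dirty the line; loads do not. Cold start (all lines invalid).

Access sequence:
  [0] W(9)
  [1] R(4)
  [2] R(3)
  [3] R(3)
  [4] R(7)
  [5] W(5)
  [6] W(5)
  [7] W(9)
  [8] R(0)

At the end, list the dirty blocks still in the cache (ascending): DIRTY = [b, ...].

0: W B9 -> L1 miss  d=D]
1: R B4 -> L0 miss  d=-]
2: R B3 -> L3 miss  d=-]
3: R B3 -> L3 hit  d=-]
4: R B7 -> L3 miss  d=-]
5: W B5 -> L1 miss wb->B9  d=D]
6: W B5 -> L1 hit  d=D]
7: W B9 -> L1 miss wb->B5  d=D]
8: R B0 -> L0 miss  d=-]

DIRTY = [9]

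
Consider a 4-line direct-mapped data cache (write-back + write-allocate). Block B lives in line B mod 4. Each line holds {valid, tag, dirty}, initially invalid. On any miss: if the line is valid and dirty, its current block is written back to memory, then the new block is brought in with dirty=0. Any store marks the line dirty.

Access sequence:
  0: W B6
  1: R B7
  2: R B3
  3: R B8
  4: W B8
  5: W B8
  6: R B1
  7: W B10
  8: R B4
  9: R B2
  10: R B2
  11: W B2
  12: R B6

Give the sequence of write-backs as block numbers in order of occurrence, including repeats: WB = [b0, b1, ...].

0: W B6 -> L2 miss  d=D]
1: R B7 -> L3 miss  d=-]
2: R B3 -> L3 miss  d=-]
3: R B8 -> L0 miss  d=-]
4: W B8 -> L0 hit  d=D]
5: W B8 -> L0 hit  d=D]
6: R B1 -> L1 miss  d=-]
7: W B10 -> L2 miss wb->B6  d=D]
8: R B4 -> L0 miss wb->B8  d=-]
9: R B2 -> L2 miss wb->B10  d=-]
10: R B2 -> L2 hit  d=-]
11: W B2 -> L2 hit  d=D]
12: R B6 -> L2 miss wb->B2  d=-]

WB = [6, 8, 10, 2]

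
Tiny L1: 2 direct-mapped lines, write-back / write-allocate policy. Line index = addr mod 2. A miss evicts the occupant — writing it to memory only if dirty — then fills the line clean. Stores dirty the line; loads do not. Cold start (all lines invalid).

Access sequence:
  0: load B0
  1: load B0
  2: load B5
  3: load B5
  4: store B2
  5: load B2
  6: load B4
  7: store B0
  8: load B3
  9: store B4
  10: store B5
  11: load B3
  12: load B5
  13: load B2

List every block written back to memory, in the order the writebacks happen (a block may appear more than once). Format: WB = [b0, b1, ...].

0: R B0 -> L0 miss  d=-]
1: R B0 -> L0 hit  d=-]
2: R B5 -> L1 miss  d=-]
3: R B5 -> L1 hit  d=-]
4: W B2 -> L0 miss  d=D]
5: R B2 -> L0 hit  d=D]
6: R B4 -> L0 miss wb->B2  d=-]
7: W B0 -> L0 miss  d=D]
8: R B3 -> L1 miss  d=-]
9: W B4 -> L0 miss wb->B0  d=D]
10: W B5 -> L1 miss  d=D]
11: R B3 -> L1 miss wb->B5  d=-]
12: R B5 -> L1 miss  d=-]
13: R B2 -> L0 miss wb->B4  d=-]

WB = [2, 0, 5, 4]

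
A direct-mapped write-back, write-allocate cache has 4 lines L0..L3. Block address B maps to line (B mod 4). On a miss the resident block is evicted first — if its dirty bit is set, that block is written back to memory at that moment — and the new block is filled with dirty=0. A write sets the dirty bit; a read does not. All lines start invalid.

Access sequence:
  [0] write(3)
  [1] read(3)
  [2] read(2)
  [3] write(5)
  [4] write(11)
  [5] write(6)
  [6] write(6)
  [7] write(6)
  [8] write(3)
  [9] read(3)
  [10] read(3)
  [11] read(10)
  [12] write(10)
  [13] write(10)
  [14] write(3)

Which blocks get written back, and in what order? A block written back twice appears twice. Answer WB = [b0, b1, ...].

0: W B3 -> L3 miss  d=D]
1: R B3 -> L3 hit  d=D]
2: R B2 -> L2 miss  d=-]
3: W B5 -> L1 miss  d=D]
4: W B11 -> L3 miss wb->B3  d=D]
5: W B6 -> L2 miss  d=D]
6: W B6 -> L2 hit  d=D]
7: W B6 -> L2 hit  d=D]
8: W B3 -> L3 miss wb->B11  d=D]
9: R B3 -> L3 hit  d=D]
10: R B3 -> L3 hit  d=D]
11: R B10 -> L2 miss wb->B6  d=-]
12: W B10 -> L2 hit  d=D]
13: W B10 -> L2 hit  d=D]
14: W B3 -> L3 hit  d=D]

WB = [3, 11, 6]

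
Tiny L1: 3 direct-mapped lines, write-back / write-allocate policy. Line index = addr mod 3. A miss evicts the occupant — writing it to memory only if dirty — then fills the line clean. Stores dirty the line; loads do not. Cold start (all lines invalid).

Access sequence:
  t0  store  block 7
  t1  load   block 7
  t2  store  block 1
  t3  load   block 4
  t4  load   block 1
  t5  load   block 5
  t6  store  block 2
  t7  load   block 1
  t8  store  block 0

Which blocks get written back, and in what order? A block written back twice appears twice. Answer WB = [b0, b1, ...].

WB = [7, 1]

  0 | W B7 → L1 miss [D]
  1 | R B7 → L1 hit [D]
  2 | W B1 → L1 miss wb→B7 [D]
  3 | R B4 → L1 miss wb→B1 [-]
  4 | R B1 → L1 miss [-]
  5 | R B5 → L2 miss [-]
  6 | W B2 → L2 miss [D]
  7 | R B1 → L1 hit [-]
  8 | W B0 → L0 miss [D]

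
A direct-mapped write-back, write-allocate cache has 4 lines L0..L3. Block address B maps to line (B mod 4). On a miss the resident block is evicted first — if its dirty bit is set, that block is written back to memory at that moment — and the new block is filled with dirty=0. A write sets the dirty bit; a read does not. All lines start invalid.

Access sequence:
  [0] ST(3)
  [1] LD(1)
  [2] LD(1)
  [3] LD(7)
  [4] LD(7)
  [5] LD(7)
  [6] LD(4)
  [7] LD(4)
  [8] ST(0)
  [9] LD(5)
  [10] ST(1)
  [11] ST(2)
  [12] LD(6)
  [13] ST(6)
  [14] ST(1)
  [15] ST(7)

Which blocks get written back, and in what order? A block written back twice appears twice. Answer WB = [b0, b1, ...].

  0 | W B3 → L3 miss [D]
  1 | R B1 → L1 miss [-]
  2 | R B1 → L1 hit [-]
  3 | R B7 → L3 miss wb→B3 [-]
  4 | R B7 → L3 hit [-]
  5 | R B7 → L3 hit [-]
  6 | R B4 → L0 miss [-]
  7 | R B4 → L0 hit [-]
  8 | W B0 → L0 miss [D]
  9 | R B5 → L1 miss [-]
  10 | W B1 → L1 miss [D]
  11 | W B2 → L2 miss [D]
  12 | R B6 → L2 miss wb→B2 [-]
  13 | W B6 → L2 hit [D]
  14 | W B1 → L1 hit [D]
  15 | W B7 → L3 hit [D]

WB = [3, 2]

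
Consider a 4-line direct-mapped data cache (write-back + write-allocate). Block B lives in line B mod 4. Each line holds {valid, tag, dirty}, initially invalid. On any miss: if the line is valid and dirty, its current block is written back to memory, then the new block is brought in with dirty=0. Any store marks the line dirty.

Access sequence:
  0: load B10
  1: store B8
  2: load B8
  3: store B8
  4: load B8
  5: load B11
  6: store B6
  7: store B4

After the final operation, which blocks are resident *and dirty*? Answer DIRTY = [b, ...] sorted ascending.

0: R B10 -> L2 miss  d=-]
1: W B8 -> L0 miss  d=D]
2: R B8 -> L0 hit  d=D]
3: W B8 -> L0 hit  d=D]
4: R B8 -> L0 hit  d=D]
5: R B11 -> L3 miss  d=-]
6: W B6 -> L2 miss  d=D]
7: W B4 -> L0 miss wb->B8  d=D]

DIRTY = [4, 6]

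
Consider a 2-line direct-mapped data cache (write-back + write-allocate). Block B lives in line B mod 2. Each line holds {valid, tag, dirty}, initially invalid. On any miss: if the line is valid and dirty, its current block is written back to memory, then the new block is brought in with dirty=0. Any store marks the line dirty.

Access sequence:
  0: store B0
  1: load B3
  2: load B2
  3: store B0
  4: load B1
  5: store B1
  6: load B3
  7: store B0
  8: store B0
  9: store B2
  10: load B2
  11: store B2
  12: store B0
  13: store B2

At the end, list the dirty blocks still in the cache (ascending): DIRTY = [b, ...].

0: W B0 → L0 miss [D]
1: R B3 → L1 miss [-]
2: R B2 → L0 miss wb→B0 [-]
3: W B0 → L0 miss [D]
4: R B1 → L1 miss [-]
5: W B1 → L1 hit [D]
6: R B3 → L1 miss wb→B1 [-]
7: W B0 → L0 hit [D]
8: W B0 → L0 hit [D]
9: W B2 → L0 miss wb→B0 [D]
10: R B2 → L0 hit [D]
11: W B2 → L0 hit [D]
12: W B0 → L0 miss wb→B2 [D]
13: W B2 → L0 miss wb→B0 [D]

DIRTY = [2]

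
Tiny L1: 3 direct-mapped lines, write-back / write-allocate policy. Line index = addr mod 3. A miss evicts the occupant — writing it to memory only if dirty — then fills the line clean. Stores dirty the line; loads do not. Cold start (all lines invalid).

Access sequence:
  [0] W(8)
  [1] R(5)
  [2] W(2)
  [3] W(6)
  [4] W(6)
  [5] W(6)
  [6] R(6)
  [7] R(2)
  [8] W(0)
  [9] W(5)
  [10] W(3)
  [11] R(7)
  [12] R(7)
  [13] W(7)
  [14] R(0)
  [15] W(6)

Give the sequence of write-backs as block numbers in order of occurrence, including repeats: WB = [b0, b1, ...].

  0 | W B8 → L2 miss [D]
  1 | R B5 → L2 miss wb→B8 [-]
  2 | W B2 → L2 miss [D]
  3 | W B6 → L0 miss [D]
  4 | W B6 → L0 hit [D]
  5 | W B6 → L0 hit [D]
  6 | R B6 → L0 hit [D]
  7 | R B2 → L2 hit [D]
  8 | W B0 → L0 miss wb→B6 [D]
  9 | W B5 → L2 miss wb→B2 [D]
  10 | W B3 → L0 miss wb→B0 [D]
  11 | R B7 → L1 miss [-]
  12 | R B7 → L1 hit [-]
  13 | W B7 → L1 hit [D]
  14 | R B0 → L0 miss wb→B3 [-]
  15 | W B6 → L0 miss [D]

WB = [8, 6, 2, 0, 3]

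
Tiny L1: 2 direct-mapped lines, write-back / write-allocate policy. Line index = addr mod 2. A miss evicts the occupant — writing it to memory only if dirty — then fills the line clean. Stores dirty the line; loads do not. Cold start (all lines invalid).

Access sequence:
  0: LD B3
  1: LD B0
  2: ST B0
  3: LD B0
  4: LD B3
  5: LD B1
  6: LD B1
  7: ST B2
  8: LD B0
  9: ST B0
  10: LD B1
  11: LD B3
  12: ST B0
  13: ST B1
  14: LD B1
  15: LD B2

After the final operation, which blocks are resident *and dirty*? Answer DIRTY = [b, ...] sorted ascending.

DIRTY = [1]

  0 | R B3 → L1 miss [-]
  1 | R B0 → L0 miss [-]
  2 | W B0 → L0 hit [D]
  3 | R B0 → L0 hit [D]
  4 | R B3 → L1 hit [-]
  5 | R B1 → L1 miss [-]
  6 | R B1 → L1 hit [-]
  7 | W B2 → L0 miss wb→B0 [D]
  8 | R B0 → L0 miss wb→B2 [-]
  9 | W B0 → L0 hit [D]
  10 | R B1 → L1 hit [-]
  11 | R B3 → L1 miss [-]
  12 | W B0 → L0 hit [D]
  13 | W B1 → L1 miss [D]
  14 | R B1 → L1 hit [D]
  15 | R B2 → L0 miss wb→B0 [-]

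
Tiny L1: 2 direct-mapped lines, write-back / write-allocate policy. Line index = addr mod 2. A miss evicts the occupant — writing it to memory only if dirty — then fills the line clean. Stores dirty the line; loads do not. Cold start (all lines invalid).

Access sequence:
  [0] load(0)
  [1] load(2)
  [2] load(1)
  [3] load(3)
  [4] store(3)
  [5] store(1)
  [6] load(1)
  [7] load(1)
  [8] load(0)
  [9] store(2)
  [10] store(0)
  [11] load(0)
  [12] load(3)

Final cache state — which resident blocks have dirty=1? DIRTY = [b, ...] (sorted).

DIRTY = [0]

0: R B0 → L0 miss [-]
1: R B2 → L0 miss [-]
2: R B1 → L1 miss [-]
3: R B3 → L1 miss [-]
4: W B3 → L1 hit [D]
5: W B1 → L1 miss wb→B3 [D]
6: R B1 → L1 hit [D]
7: R B1 → L1 hit [D]
8: R B0 → L0 miss [-]
9: W B2 → L0 miss [D]
10: W B0 → L0 miss wb→B2 [D]
11: R B0 → L0 hit [D]
12: R B3 → L1 miss wb→B1 [-]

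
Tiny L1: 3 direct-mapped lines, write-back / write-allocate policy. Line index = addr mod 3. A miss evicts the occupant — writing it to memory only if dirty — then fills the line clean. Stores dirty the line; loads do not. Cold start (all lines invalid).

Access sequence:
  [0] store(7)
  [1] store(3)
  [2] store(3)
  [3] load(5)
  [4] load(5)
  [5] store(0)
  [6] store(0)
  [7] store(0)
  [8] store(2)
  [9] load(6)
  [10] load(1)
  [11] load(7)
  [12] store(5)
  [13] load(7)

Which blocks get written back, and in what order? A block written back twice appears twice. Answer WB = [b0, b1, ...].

WB = [3, 0, 7, 2]

  0 | W B7 → L1 miss [D]
  1 | W B3 → L0 miss [D]
  2 | W B3 → L0 hit [D]
  3 | R B5 → L2 miss [-]
  4 | R B5 → L2 hit [-]
  5 | W B0 → L0 miss wb→B3 [D]
  6 | W B0 → L0 hit [D]
  7 | W B0 → L0 hit [D]
  8 | W B2 → L2 miss [D]
  9 | R B6 → L0 miss wb→B0 [-]
  10 | R B1 → L1 miss wb→B7 [-]
  11 | R B7 → L1 miss [-]
  12 | W B5 → L2 miss wb→B2 [D]
  13 | R B7 → L1 hit [-]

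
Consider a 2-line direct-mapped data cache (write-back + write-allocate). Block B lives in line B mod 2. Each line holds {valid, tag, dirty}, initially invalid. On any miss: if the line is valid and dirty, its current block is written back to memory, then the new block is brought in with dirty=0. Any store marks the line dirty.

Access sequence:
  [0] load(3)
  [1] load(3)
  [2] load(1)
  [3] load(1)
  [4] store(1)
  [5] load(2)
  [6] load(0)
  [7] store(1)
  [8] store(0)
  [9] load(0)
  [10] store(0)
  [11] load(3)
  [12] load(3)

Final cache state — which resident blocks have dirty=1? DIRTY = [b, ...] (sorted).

  0 | R B3 → L1 miss [-]
  1 | R B3 → L1 hit [-]
  2 | R B1 → L1 miss [-]
  3 | R B1 → L1 hit [-]
  4 | W B1 → L1 hit [D]
  5 | R B2 → L0 miss [-]
  6 | R B0 → L0 miss [-]
  7 | W B1 → L1 hit [D]
  8 | W B0 → L0 hit [D]
  9 | R B0 → L0 hit [D]
  10 | W B0 → L0 hit [D]
  11 | R B3 → L1 miss wb→B1 [-]
  12 | R B3 → L1 hit [-]

DIRTY = [0]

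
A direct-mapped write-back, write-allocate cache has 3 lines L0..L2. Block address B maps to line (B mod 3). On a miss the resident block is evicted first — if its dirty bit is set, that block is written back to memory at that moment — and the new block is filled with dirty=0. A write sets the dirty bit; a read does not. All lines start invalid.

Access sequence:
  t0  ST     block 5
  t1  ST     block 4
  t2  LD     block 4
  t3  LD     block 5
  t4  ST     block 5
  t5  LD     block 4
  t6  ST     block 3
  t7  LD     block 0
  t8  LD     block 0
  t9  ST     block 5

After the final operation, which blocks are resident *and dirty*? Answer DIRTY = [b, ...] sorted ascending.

DIRTY = [4, 5]

0: W B5 → L2 miss [D]
1: W B4 → L1 miss [D]
2: R B4 → L1 hit [D]
3: R B5 → L2 hit [D]
4: W B5 → L2 hit [D]
5: R B4 → L1 hit [D]
6: W B3 → L0 miss [D]
7: R B0 → L0 miss wb→B3 [-]
8: R B0 → L0 hit [-]
9: W B5 → L2 hit [D]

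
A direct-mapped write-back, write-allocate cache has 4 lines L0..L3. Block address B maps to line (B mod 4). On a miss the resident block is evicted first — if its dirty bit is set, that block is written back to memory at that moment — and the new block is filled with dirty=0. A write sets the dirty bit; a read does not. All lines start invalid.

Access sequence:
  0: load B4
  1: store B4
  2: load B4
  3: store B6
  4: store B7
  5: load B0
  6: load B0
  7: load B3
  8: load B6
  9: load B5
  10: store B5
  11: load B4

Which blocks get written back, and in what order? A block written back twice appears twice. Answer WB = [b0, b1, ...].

0: R B4 → L0 miss [-]
1: W B4 → L0 hit [D]
2: R B4 → L0 hit [D]
3: W B6 → L2 miss [D]
4: W B7 → L3 miss [D]
5: R B0 → L0 miss wb→B4 [-]
6: R B0 → L0 hit [-]
7: R B3 → L3 miss wb→B7 [-]
8: R B6 → L2 hit [D]
9: R B5 → L1 miss [-]
10: W B5 → L1 hit [D]
11: R B4 → L0 miss [-]

WB = [4, 7]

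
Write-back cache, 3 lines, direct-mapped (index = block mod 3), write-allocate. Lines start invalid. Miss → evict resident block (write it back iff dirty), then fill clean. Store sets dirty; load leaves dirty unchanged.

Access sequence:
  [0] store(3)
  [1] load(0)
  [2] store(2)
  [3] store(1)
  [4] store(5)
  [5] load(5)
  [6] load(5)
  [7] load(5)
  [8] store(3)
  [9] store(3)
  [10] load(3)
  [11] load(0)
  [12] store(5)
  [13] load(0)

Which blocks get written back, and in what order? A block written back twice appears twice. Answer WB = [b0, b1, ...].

WB = [3, 2, 3]

  0 | W B3 → L0 miss [D]
  1 | R B0 → L0 miss wb→B3 [-]
  2 | W B2 → L2 miss [D]
  3 | W B1 → L1 miss [D]
  4 | W B5 → L2 miss wb→B2 [D]
  5 | R B5 → L2 hit [D]
  6 | R B5 → L2 hit [D]
  7 | R B5 → L2 hit [D]
  8 | W B3 → L0 miss [D]
  9 | W B3 → L0 hit [D]
  10 | R B3 → L0 hit [D]
  11 | R B0 → L0 miss wb→B3 [-]
  12 | W B5 → L2 hit [D]
  13 | R B0 → L0 hit [-]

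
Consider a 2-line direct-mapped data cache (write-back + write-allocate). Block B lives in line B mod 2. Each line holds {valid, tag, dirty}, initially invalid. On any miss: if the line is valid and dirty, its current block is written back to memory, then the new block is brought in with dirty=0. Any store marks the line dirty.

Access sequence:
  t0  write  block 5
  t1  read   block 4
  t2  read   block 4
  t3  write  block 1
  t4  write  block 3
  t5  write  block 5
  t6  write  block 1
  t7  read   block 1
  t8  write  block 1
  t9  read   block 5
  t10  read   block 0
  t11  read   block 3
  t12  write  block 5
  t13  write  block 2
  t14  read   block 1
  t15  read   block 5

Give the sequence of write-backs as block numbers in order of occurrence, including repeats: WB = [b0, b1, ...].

WB = [5, 1, 3, 5, 1, 5]

  0 | W B5 → L1 miss [D]
  1 | R B4 → L0 miss [-]
  2 | R B4 → L0 hit [-]
  3 | W B1 → L1 miss wb→B5 [D]
  4 | W B3 → L1 miss wb→B1 [D]
  5 | W B5 → L1 miss wb→B3 [D]
  6 | W B1 → L1 miss wb→B5 [D]
  7 | R B1 → L1 hit [D]
  8 | W B1 → L1 hit [D]
  9 | R B5 → L1 miss wb→B1 [-]
  10 | R B0 → L0 miss [-]
  11 | R B3 → L1 miss [-]
  12 | W B5 → L1 miss [D]
  13 | W B2 → L0 miss [D]
  14 | R B1 → L1 miss wb→B5 [-]
  15 | R B5 → L1 miss [-]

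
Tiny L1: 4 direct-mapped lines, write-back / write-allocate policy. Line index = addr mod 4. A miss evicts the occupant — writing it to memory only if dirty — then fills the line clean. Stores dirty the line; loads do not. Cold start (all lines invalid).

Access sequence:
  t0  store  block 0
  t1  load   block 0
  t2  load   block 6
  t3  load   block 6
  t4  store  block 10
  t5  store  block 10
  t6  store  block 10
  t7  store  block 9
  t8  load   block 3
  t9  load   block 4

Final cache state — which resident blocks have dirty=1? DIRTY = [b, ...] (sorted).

0: W B0 → L0 miss [D]
1: R B0 → L0 hit [D]
2: R B6 → L2 miss [-]
3: R B6 → L2 hit [-]
4: W B10 → L2 miss [D]
5: W B10 → L2 hit [D]
6: W B10 → L2 hit [D]
7: W B9 → L1 miss [D]
8: R B3 → L3 miss [-]
9: R B4 → L0 miss wb→B0 [-]

DIRTY = [9, 10]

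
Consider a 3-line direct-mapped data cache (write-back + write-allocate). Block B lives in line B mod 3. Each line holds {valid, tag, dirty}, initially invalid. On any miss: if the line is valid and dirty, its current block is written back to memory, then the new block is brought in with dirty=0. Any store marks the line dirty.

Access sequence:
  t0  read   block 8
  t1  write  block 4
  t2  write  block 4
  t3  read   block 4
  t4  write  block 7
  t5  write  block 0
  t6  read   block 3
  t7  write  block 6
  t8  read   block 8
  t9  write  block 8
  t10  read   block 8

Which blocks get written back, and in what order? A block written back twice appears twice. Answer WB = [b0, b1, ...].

WB = [4, 0]

  0 | R B8 → L2 miss [-]
  1 | W B4 → L1 miss [D]
  2 | W B4 → L1 hit [D]
  3 | R B4 → L1 hit [D]
  4 | W B7 → L1 miss wb→B4 [D]
  5 | W B0 → L0 miss [D]
  6 | R B3 → L0 miss wb→B0 [-]
  7 | W B6 → L0 miss [D]
  8 | R B8 → L2 hit [-]
  9 | W B8 → L2 hit [D]
  10 | R B8 → L2 hit [D]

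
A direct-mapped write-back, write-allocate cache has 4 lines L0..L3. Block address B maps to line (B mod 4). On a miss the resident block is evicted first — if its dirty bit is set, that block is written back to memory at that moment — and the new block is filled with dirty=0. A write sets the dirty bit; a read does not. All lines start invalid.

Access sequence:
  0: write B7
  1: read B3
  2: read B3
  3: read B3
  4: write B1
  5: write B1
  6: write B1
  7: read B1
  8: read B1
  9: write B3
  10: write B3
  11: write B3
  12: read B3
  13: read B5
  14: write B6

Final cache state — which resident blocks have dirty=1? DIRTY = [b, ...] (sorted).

DIRTY = [3, 6]

0: W B7 -> L3 miss  d=D]
1: R B3 -> L3 miss wb->B7  d=-]
2: R B3 -> L3 hit  d=-]
3: R B3 -> L3 hit  d=-]
4: W B1 -> L1 miss  d=D]
5: W B1 -> L1 hit  d=D]
6: W B1 -> L1 hit  d=D]
7: R B1 -> L1 hit  d=D]
8: R B1 -> L1 hit  d=D]
9: W B3 -> L3 hit  d=D]
10: W B3 -> L3 hit  d=D]
11: W B3 -> L3 hit  d=D]
12: R B3 -> L3 hit  d=D]
13: R B5 -> L1 miss wb->B1  d=-]
14: W B6 -> L2 miss  d=D]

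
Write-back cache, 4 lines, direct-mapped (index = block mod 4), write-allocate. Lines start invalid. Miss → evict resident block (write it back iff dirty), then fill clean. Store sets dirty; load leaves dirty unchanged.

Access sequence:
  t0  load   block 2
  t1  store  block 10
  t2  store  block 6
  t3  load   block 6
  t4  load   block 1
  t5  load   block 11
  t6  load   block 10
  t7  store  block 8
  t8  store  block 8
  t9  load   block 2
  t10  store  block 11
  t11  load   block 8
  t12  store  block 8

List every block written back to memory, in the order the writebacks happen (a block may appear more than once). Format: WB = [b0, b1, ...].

  0 | R B2 → L2 miss [-]
  1 | W B10 → L2 miss [D]
  2 | W B6 → L2 miss wb→B10 [D]
  3 | R B6 → L2 hit [D]
  4 | R B1 → L1 miss [-]
  5 | R B11 → L3 miss [-]
  6 | R B10 → L2 miss wb→B6 [-]
  7 | W B8 → L0 miss [D]
  8 | W B8 → L0 hit [D]
  9 | R B2 → L2 miss [-]
  10 | W B11 → L3 hit [D]
  11 | R B8 → L0 hit [D]
  12 | W B8 → L0 hit [D]

WB = [10, 6]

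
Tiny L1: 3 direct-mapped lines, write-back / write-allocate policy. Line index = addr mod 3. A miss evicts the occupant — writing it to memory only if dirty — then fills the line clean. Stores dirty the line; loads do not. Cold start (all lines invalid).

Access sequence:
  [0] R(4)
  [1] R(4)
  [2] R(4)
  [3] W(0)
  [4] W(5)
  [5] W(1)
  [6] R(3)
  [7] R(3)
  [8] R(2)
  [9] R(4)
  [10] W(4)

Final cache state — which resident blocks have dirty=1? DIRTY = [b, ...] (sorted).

DIRTY = [4]

0: R B4 -> L1 miss  d=-]
1: R B4 -> L1 hit  d=-]
2: R B4 -> L1 hit  d=-]
3: W B0 -> L0 miss  d=D]
4: W B5 -> L2 miss  d=D]
5: W B1 -> L1 miss  d=D]
6: R B3 -> L0 miss wb->B0  d=-]
7: R B3 -> L0 hit  d=-]
8: R B2 -> L2 miss wb->B5  d=-]
9: R B4 -> L1 miss wb->B1  d=-]
10: W B4 -> L1 hit  d=D]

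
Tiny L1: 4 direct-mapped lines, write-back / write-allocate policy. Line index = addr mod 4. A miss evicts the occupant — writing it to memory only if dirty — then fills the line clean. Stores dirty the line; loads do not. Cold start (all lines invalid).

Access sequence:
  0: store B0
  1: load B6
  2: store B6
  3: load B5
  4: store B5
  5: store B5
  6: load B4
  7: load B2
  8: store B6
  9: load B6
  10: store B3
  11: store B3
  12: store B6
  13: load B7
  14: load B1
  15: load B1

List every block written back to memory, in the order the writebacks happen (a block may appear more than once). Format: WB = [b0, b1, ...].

WB = [0, 6, 3, 5]

0: W B0 -> L0 miss  d=D]
1: R B6 -> L2 miss  d=-]
2: W B6 -> L2 hit  d=D]
3: R B5 -> L1 miss  d=-]
4: W B5 -> L1 hit  d=D]
5: W B5 -> L1 hit  d=D]
6: R B4 -> L0 miss wb->B0  d=-]
7: R B2 -> L2 miss wb->B6  d=-]
8: W B6 -> L2 miss  d=D]
9: R B6 -> L2 hit  d=D]
10: W B3 -> L3 miss  d=D]
11: W B3 -> L3 hit  d=D]
12: W B6 -> L2 hit  d=D]
13: R B7 -> L3 miss wb->B3  d=-]
14: R B1 -> L1 miss wb->B5  d=-]
15: R B1 -> L1 hit  d=-]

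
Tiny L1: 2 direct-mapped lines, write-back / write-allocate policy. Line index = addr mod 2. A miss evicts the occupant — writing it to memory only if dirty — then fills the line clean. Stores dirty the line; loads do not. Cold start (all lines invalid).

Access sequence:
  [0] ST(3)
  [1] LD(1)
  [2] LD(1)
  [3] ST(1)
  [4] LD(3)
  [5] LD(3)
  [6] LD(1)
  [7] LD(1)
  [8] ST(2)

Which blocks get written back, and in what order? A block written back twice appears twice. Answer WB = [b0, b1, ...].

0: W B3 → L1 miss [D]
1: R B1 → L1 miss wb→B3 [-]
2: R B1 → L1 hit [-]
3: W B1 → L1 hit [D]
4: R B3 → L1 miss wb→B1 [-]
5: R B3 → L1 hit [-]
6: R B1 → L1 miss [-]
7: R B1 → L1 hit [-]
8: W B2 → L0 miss [D]

WB = [3, 1]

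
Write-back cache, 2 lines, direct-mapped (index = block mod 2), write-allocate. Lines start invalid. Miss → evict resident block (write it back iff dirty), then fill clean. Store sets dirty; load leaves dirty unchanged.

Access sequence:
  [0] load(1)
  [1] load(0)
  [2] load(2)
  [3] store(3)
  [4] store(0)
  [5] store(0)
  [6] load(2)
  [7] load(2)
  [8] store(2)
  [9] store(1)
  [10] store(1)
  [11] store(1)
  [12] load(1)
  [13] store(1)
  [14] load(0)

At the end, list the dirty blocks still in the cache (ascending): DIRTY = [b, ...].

DIRTY = [1]

  0 | R B1 → L1 miss [-]
  1 | R B0 → L0 miss [-]
  2 | R B2 → L0 miss [-]
  3 | W B3 → L1 miss [D]
  4 | W B0 → L0 miss [D]
  5 | W B0 → L0 hit [D]
  6 | R B2 → L0 miss wb→B0 [-]
  7 | R B2 → L0 hit [-]
  8 | W B2 → L0 hit [D]
  9 | W B1 → L1 miss wb→B3 [D]
  10 | W B1 → L1 hit [D]
  11 | W B1 → L1 hit [D]
  12 | R B1 → L1 hit [D]
  13 | W B1 → L1 hit [D]
  14 | R B0 → L0 miss wb→B2 [-]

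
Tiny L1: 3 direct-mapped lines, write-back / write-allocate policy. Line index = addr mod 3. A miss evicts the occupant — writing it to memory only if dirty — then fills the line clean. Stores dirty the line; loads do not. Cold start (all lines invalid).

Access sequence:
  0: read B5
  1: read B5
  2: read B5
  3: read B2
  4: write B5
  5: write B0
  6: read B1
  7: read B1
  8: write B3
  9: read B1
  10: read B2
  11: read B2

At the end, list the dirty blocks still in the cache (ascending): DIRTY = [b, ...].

  0 | R B5 → L2 miss [-]
  1 | R B5 → L2 hit [-]
  2 | R B5 → L2 hit [-]
  3 | R B2 → L2 miss [-]
  4 | W B5 → L2 miss [D]
  5 | W B0 → L0 miss [D]
  6 | R B1 → L1 miss [-]
  7 | R B1 → L1 hit [-]
  8 | W B3 → L0 miss wb→B0 [D]
  9 | R B1 → L1 hit [-]
  10 | R B2 → L2 miss wb→B5 [-]
  11 | R B2 → L2 hit [-]

DIRTY = [3]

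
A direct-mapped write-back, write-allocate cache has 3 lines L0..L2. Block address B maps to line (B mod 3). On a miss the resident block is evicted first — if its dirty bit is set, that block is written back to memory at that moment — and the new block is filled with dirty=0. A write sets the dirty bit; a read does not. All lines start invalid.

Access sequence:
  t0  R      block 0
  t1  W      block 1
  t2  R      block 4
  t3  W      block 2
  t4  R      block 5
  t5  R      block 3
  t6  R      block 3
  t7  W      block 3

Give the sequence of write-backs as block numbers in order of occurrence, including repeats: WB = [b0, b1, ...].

0: R B0 -> L0 miss  d=-]
1: W B1 -> L1 miss  d=D]
2: R B4 -> L1 miss wb->B1  d=-]
3: W B2 -> L2 miss  d=D]
4: R B5 -> L2 miss wb->B2  d=-]
5: R B3 -> L0 miss  d=-]
6: R B3 -> L0 hit  d=-]
7: W B3 -> L0 hit  d=D]

WB = [1, 2]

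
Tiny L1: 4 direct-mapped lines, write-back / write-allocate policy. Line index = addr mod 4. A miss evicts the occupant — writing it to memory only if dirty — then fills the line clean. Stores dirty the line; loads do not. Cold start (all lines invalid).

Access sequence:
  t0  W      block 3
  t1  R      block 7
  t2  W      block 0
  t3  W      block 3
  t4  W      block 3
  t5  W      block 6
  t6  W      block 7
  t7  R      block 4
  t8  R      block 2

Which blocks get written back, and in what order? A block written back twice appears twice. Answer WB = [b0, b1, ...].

WB = [3, 3, 0, 6]

0: W B3 → L3 miss [D]
1: R B7 → L3 miss wb→B3 [-]
2: W B0 → L0 miss [D]
3: W B3 → L3 miss [D]
4: W B3 → L3 hit [D]
5: W B6 → L2 miss [D]
6: W B7 → L3 miss wb→B3 [D]
7: R B4 → L0 miss wb→B0 [-]
8: R B2 → L2 miss wb→B6 [-]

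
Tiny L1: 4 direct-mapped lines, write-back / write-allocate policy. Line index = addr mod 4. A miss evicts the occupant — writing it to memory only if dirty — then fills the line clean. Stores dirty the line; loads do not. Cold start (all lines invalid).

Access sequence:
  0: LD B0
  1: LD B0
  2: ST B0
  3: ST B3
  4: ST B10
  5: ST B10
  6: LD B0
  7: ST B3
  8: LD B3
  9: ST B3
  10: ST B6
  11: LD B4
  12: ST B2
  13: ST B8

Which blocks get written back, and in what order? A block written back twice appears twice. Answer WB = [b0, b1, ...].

0: R B0 → L0 miss [-]
1: R B0 → L0 hit [-]
2: W B0 → L0 hit [D]
3: W B3 → L3 miss [D]
4: W B10 → L2 miss [D]
5: W B10 → L2 hit [D]
6: R B0 → L0 hit [D]
7: W B3 → L3 hit [D]
8: R B3 → L3 hit [D]
9: W B3 → L3 hit [D]
10: W B6 → L2 miss wb→B10 [D]
11: R B4 → L0 miss wb→B0 [-]
12: W B2 → L2 miss wb→B6 [D]
13: W B8 → L0 miss [D]

WB = [10, 0, 6]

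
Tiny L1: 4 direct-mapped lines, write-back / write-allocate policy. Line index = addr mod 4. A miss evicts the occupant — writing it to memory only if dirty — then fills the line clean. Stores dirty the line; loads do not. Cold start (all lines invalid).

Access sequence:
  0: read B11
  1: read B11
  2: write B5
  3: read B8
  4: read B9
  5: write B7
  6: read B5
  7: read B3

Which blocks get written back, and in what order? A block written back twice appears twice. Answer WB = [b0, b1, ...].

WB = [5, 7]

  0 | R B11 → L3 miss [-]
  1 | R B11 → L3 hit [-]
  2 | W B5 → L1 miss [D]
  3 | R B8 → L0 miss [-]
  4 | R B9 → L1 miss wb→B5 [-]
  5 | W B7 → L3 miss [D]
  6 | R B5 → L1 miss [-]
  7 | R B3 → L3 miss wb→B7 [-]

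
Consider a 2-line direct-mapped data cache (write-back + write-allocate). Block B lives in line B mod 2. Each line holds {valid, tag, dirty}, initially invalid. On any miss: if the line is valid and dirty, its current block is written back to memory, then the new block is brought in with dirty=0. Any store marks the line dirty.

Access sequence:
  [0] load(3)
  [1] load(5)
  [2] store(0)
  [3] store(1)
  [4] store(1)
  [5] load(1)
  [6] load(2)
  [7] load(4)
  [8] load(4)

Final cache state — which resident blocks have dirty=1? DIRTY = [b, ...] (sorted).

0: R B3 → L1 miss [-]
1: R B5 → L1 miss [-]
2: W B0 → L0 miss [D]
3: W B1 → L1 miss [D]
4: W B1 → L1 hit [D]
5: R B1 → L1 hit [D]
6: R B2 → L0 miss wb→B0 [-]
7: R B4 → L0 miss [-]
8: R B4 → L0 hit [-]

DIRTY = [1]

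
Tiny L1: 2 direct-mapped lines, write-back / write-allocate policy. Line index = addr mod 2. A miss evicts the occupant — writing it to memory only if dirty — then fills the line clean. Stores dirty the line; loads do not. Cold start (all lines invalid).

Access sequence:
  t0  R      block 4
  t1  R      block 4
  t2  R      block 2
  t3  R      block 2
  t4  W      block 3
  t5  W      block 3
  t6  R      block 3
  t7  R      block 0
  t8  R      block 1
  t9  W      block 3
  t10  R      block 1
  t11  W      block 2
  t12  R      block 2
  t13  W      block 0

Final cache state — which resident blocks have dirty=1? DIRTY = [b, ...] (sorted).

  0 | R B4 → L0 miss [-]
  1 | R B4 → L0 hit [-]
  2 | R B2 → L0 miss [-]
  3 | R B2 → L0 hit [-]
  4 | W B3 → L1 miss [D]
  5 | W B3 → L1 hit [D]
  6 | R B3 → L1 hit [D]
  7 | R B0 → L0 miss [-]
  8 | R B1 → L1 miss wb→B3 [-]
  9 | W B3 → L1 miss [D]
  10 | R B1 → L1 miss wb→B3 [-]
  11 | W B2 → L0 miss [D]
  12 | R B2 → L0 hit [D]
  13 | W B0 → L0 miss wb→B2 [D]

DIRTY = [0]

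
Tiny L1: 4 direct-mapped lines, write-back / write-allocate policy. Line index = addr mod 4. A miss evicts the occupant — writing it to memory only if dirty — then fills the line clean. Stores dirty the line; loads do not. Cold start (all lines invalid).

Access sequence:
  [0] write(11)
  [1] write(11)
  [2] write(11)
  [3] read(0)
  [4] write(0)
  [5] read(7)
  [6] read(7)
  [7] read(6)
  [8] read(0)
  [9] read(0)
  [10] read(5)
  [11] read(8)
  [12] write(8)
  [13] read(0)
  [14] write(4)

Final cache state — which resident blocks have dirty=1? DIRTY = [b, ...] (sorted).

DIRTY = [4]

0: W B11 -> L3 miss  d=D]
1: W B11 -> L3 hit  d=D]
2: W B11 -> L3 hit  d=D]
3: R B0 -> L0 miss  d=-]
4: W B0 -> L0 hit  d=D]
5: R B7 -> L3 miss wb->B11  d=-]
6: R B7 -> L3 hit  d=-]
7: R B6 -> L2 miss  d=-]
8: R B0 -> L0 hit  d=D]
9: R B0 -> L0 hit  d=D]
10: R B5 -> L1 miss  d=-]
11: R B8 -> L0 miss wb->B0  d=-]
12: W B8 -> L0 hit  d=D]
13: R B0 -> L0 miss wb->B8  d=-]
14: W B4 -> L0 miss  d=D]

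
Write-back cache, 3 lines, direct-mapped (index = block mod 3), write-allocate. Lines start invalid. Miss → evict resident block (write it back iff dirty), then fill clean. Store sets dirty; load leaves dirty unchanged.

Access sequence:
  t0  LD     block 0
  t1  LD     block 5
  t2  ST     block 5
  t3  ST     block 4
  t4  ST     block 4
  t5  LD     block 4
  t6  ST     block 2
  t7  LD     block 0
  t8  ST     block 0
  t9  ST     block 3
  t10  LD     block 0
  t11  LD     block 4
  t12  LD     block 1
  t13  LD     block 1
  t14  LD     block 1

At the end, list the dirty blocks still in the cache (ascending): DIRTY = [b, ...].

0: R B0 → L0 miss [-]
1: R B5 → L2 miss [-]
2: W B5 → L2 hit [D]
3: W B4 → L1 miss [D]
4: W B4 → L1 hit [D]
5: R B4 → L1 hit [D]
6: W B2 → L2 miss wb→B5 [D]
7: R B0 → L0 hit [-]
8: W B0 → L0 hit [D]
9: W B3 → L0 miss wb→B0 [D]
10: R B0 → L0 miss wb→B3 [-]
11: R B4 → L1 hit [D]
12: R B1 → L1 miss wb→B4 [-]
13: R B1 → L1 hit [-]
14: R B1 → L1 hit [-]

DIRTY = [2]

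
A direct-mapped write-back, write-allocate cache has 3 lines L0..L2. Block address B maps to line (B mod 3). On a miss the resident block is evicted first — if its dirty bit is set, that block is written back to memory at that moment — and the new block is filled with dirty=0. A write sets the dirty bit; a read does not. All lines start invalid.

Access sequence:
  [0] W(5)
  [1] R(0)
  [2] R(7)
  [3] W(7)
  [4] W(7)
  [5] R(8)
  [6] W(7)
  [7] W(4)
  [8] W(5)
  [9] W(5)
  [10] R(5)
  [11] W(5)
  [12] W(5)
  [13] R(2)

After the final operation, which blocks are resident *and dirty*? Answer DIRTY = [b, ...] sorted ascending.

DIRTY = [4]

  0 | W B5 → L2 miss [D]
  1 | R B0 → L0 miss [-]
  2 | R B7 → L1 miss [-]
  3 | W B7 → L1 hit [D]
  4 | W B7 → L1 hit [D]
  5 | R B8 → L2 miss wb→B5 [-]
  6 | W B7 → L1 hit [D]
  7 | W B4 → L1 miss wb→B7 [D]
  8 | W B5 → L2 miss [D]
  9 | W B5 → L2 hit [D]
  10 | R B5 → L2 hit [D]
  11 | W B5 → L2 hit [D]
  12 | W B5 → L2 hit [D]
  13 | R B2 → L2 miss wb→B5 [-]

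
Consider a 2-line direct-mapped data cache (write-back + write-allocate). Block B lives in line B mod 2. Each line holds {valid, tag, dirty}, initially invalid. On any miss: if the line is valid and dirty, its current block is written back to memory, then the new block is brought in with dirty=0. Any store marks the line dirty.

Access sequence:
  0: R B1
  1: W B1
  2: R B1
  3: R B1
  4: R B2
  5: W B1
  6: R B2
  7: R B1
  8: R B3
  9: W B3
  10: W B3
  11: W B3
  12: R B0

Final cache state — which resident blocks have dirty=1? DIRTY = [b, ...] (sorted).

DIRTY = [3]

0: R B1 -> L1 miss  d=-]
1: W B1 -> L1 hit  d=D]
2: R B1 -> L1 hit  d=D]
3: R B1 -> L1 hit  d=D]
4: R B2 -> L0 miss  d=-]
5: W B1 -> L1 hit  d=D]
6: R B2 -> L0 hit  d=-]
7: R B1 -> L1 hit  d=D]
8: R B3 -> L1 miss wb->B1  d=-]
9: W B3 -> L1 hit  d=D]
10: W B3 -> L1 hit  d=D]
11: W B3 -> L1 hit  d=D]
12: R B0 -> L0 miss  d=-]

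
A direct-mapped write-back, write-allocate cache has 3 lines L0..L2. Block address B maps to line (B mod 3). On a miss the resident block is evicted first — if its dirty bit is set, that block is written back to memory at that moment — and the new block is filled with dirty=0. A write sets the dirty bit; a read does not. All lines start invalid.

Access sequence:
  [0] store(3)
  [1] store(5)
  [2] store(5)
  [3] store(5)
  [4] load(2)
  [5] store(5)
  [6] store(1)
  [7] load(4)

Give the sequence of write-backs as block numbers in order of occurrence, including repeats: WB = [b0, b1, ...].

0: W B3 → L0 miss [D]
1: W B5 → L2 miss [D]
2: W B5 → L2 hit [D]
3: W B5 → L2 hit [D]
4: R B2 → L2 miss wb→B5 [-]
5: W B5 → L2 miss [D]
6: W B1 → L1 miss [D]
7: R B4 → L1 miss wb→B1 [-]

WB = [5, 1]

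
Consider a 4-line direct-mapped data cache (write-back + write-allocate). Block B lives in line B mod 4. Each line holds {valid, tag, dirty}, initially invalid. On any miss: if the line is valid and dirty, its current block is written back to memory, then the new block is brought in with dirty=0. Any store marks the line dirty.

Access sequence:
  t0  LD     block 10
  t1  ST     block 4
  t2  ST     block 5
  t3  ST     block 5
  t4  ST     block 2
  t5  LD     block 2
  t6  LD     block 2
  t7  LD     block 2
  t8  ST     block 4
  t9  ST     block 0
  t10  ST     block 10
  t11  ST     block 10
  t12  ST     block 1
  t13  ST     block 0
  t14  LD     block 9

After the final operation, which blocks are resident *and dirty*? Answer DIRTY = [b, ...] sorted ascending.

DIRTY = [0, 10]

0: R B10 → L2 miss [-]
1: W B4 → L0 miss [D]
2: W B5 → L1 miss [D]
3: W B5 → L1 hit [D]
4: W B2 → L2 miss [D]
5: R B2 → L2 hit [D]
6: R B2 → L2 hit [D]
7: R B2 → L2 hit [D]
8: W B4 → L0 hit [D]
9: W B0 → L0 miss wb→B4 [D]
10: W B10 → L2 miss wb→B2 [D]
11: W B10 → L2 hit [D]
12: W B1 → L1 miss wb→B5 [D]
13: W B0 → L0 hit [D]
14: R B9 → L1 miss wb→B1 [-]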